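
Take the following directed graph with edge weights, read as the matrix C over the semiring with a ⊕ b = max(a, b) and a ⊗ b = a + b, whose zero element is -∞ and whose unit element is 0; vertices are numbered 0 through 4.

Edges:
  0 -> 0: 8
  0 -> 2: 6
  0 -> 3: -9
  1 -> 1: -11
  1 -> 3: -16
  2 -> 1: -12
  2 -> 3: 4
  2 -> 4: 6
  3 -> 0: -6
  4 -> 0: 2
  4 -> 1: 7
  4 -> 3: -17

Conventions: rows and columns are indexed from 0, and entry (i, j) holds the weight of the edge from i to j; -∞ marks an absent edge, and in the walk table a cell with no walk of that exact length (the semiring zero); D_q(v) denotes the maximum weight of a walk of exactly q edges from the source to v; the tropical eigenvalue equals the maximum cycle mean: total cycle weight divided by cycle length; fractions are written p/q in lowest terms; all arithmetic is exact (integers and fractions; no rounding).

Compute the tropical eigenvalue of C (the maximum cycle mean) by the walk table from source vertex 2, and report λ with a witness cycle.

q=0: [-∞, -∞, 0, -∞, -∞]
q=1: [-∞, -12, -∞, 4, 6]
q=2: [8, 13, -∞, -11, -∞]
q=3: [16, 2, 14, -1, -∞]
q=4: [24, 2, 22, 18, 20]
q=5: [32, 27, 30, 26, 28]
Optimal cycle mean attained by: cycle 0->0, total 8, length 1.
Answer: λ = 8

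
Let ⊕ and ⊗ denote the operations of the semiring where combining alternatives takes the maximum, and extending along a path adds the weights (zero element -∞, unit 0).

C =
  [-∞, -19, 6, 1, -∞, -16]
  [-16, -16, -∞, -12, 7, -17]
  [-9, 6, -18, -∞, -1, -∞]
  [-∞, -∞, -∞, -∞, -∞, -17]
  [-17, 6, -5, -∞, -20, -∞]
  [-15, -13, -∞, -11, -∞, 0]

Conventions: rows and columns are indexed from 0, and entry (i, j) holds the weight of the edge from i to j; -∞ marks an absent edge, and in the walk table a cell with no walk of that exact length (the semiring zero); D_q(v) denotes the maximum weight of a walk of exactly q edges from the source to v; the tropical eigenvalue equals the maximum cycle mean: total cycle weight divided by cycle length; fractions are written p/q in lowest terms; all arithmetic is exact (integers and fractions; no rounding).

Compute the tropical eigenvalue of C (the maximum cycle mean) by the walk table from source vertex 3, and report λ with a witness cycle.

q=0: [-∞, -∞, -∞, 0, -∞, -∞]
q=1: [-∞, -∞, -∞, -∞, -∞, -17]
q=2: [-32, -30, -∞, -28, -∞, -17]
q=3: [-32, -30, -26, -28, -23, -17]
q=4: [-32, -17, -26, -28, -23, -17]
q=5: [-32, -17, -26, -28, -10, -17]
q=6: [-27, -4, -15, -28, -10, -17]
Optimal cycle mean attained by: cycle 1->4->1, total 7 + 6, length 2.
Answer: λ = 13/2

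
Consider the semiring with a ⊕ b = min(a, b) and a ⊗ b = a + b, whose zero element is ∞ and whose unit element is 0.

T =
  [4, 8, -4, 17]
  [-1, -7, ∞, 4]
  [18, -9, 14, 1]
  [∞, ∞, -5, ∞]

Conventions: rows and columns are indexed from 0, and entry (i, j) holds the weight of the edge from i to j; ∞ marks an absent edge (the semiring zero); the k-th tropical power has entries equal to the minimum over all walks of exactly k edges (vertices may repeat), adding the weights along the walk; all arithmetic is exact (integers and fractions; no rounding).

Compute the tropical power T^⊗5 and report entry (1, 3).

T^⊗2:
  [7, -13, 0, -3]
  [-8, -14, -5, -3]
  [-10, -16, -4, -5]
  [13, -14, 9, -4]
T^⊗3:
  [-14, -20, -8, -9]
  [-15, -21, -12, -10]
  [-17, -23, -14, -12]
  [-15, -21, -9, -10]
T^⊗4:
  [-21, -27, -18, -16]
  [-22, -28, -19, -17]
  [-24, -30, -21, -19]
  [-22, -28, -19, -17]
T^⊗5:
  [-28, -34, -25, -23]
  [-29, -35, -26, -24]
  [-31, -37, -28, -26]
  [-29, -35, -26, -24]
Key observation: the optimum is the walk 1->1->1->1->1->3, with weight (-7) + (-7) + (-7) + (-7) + 4 = -24.
Optimal value attained by: walk 1->1->1->1->1->3.
Answer: (T^⊗5)[1][3] = -24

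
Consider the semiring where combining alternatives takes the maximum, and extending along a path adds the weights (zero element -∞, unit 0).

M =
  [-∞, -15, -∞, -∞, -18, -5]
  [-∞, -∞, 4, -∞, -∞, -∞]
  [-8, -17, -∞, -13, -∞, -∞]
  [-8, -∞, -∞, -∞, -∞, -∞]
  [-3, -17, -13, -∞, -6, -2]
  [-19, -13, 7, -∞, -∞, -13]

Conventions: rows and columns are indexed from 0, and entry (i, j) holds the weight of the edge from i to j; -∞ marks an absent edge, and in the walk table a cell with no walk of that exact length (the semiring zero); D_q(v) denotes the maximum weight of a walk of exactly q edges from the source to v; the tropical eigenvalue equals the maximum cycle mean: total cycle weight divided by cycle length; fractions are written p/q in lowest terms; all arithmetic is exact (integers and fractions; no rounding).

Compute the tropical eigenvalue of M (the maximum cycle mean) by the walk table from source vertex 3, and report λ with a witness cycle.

q=0: [-∞, -∞, -∞, 0, -∞, -∞]
q=1: [-8, -∞, -∞, -∞, -∞, -∞]
q=2: [-∞, -23, -∞, -∞, -26, -13]
q=3: [-29, -26, -6, -∞, -32, -26]
q=4: [-14, -23, -19, -19, -38, -34]
q=5: [-27, -29, -19, -32, -32, -19]
q=6: [-27, -32, -12, -32, -38, -32]
Optimal cycle mean attained by: cycle 0->5->2->0, total (-5) + 7 + (-8), length 3.
Answer: λ = -2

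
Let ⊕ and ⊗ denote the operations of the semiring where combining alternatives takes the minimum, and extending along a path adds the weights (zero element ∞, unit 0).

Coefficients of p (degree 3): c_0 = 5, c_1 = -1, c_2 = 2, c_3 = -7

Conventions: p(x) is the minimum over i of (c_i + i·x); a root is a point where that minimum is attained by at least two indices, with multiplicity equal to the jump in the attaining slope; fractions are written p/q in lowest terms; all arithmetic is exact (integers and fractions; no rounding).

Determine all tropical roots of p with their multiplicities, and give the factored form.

hull edge (i=0, c=5) to (i=1, c=-1): slope -6, span 1
hull edge (i=1, c=-1) to (i=3, c=-7): slope -3, span 2
Factored form: p(x) = -7 ⊗ (x ⊕ 3) ⊗ (x ⊕ 3) ⊗ (x ⊕ 6)
Answer: roots = 3 (mult 2), 6 (mult 1)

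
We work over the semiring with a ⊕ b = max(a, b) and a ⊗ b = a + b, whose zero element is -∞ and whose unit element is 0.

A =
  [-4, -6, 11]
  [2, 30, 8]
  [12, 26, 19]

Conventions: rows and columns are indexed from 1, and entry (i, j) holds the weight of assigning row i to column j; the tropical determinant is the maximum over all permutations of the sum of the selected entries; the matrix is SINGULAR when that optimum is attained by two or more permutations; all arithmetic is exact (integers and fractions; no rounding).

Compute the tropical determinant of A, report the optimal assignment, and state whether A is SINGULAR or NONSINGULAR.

σ = (1, 2, 3): (-4) + 30 + 19 = 45
σ = (1, 3, 2): (-4) + 8 + 26 = 30
σ = (2, 1, 3): (-6) + 2 + 19 = 15
σ = (2, 3, 1): (-6) + 8 + 12 = 14
σ = (3, 1, 2): 11 + 2 + 26 = 39
σ = (3, 2, 1): 11 + 30 + 12 = 53
Optimal value attained by: σ = (3, 2, 1).
Answer: det⊕(A) = 53; verdict: NONSINGULAR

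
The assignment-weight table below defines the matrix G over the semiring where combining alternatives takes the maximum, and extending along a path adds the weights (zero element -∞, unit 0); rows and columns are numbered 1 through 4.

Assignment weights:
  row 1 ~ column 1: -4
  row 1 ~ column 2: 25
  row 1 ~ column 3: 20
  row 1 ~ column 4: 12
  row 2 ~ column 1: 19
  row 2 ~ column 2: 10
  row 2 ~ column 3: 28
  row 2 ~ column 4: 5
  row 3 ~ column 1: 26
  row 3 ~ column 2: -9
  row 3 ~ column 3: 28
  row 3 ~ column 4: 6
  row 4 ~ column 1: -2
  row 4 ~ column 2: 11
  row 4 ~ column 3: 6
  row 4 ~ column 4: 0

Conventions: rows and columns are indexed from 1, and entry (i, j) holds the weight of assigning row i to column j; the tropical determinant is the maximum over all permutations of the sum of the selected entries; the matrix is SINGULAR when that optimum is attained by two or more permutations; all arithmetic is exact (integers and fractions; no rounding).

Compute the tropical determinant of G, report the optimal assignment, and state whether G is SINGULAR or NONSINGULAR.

σ = (1, 2, 3, 4): (-4) + 10 + 28 + 0 = 34
σ = (1, 2, 4, 3): (-4) + 10 + 6 + 6 = 18
σ = (1, 3, 2, 4): (-4) + 28 + (-9) + 0 = 15
σ = (1, 3, 4, 2): (-4) + 28 + 6 + 11 = 41
σ = (1, 4, 2, 3): (-4) + 5 + (-9) + 6 = -2
σ = (1, 4, 3, 2): (-4) + 5 + 28 + 11 = 40
σ = (2, 1, 3, 4): 25 + 19 + 28 + 0 = 72
σ = (2, 1, 4, 3): 25 + 19 + 6 + 6 = 56
σ = (2, 3, 1, 4): 25 + 28 + 26 + 0 = 79
σ = (2, 3, 4, 1): 25 + 28 + 6 + (-2) = 57
σ = (2, 4, 1, 3): 25 + 5 + 26 + 6 = 62
σ = (2, 4, 3, 1): 25 + 5 + 28 + (-2) = 56
σ = (3, 1, 2, 4): 20 + 19 + (-9) + 0 = 30
σ = (3, 1, 4, 2): 20 + 19 + 6 + 11 = 56
σ = (3, 2, 1, 4): 20 + 10 + 26 + 0 = 56
σ = (3, 2, 4, 1): 20 + 10 + 6 + (-2) = 34
σ = (3, 4, 1, 2): 20 + 5 + 26 + 11 = 62
σ = (3, 4, 2, 1): 20 + 5 + (-9) + (-2) = 14
σ = (4, 1, 2, 3): 12 + 19 + (-9) + 6 = 28
σ = (4, 1, 3, 2): 12 + 19 + 28 + 11 = 70
σ = (4, 2, 1, 3): 12 + 10 + 26 + 6 = 54
σ = (4, 2, 3, 1): 12 + 10 + 28 + (-2) = 48
σ = (4, 3, 1, 2): 12 + 28 + 26 + 11 = 77
σ = (4, 3, 2, 1): 12 + 28 + (-9) + (-2) = 29
Optimal value attained by: σ = (2, 3, 1, 4).
Answer: det⊕(G) = 79; verdict: NONSINGULAR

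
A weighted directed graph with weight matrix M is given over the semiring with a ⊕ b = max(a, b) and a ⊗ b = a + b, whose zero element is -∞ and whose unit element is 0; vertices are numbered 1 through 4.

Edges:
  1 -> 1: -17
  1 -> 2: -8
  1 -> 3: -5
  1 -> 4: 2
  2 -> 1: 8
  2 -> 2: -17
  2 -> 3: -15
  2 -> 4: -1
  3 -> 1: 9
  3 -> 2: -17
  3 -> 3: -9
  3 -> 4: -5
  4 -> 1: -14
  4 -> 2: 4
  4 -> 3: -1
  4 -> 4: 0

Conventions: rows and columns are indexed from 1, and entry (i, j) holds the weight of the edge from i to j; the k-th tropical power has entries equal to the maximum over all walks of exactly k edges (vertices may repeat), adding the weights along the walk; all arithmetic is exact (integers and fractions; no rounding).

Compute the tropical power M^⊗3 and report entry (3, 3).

M^⊗2:
  [4, 6, 1, 2]
  [-6, 3, 3, 10]
  [0, 1, 4, 11]
  [12, 4, -1, 3]
M^⊗3:
  [14, 6, 1, 6]
  [12, 14, 9, 10]
  [13, 15, 10, 11]
  [12, 7, 7, 14]
Key observation: the optimum is the walk 3->1->4->3, with weight 9 + 2 + (-1) = 10.
Optimal value attained by: walk 3->1->4->3.
Answer: (M^⊗3)[3][3] = 10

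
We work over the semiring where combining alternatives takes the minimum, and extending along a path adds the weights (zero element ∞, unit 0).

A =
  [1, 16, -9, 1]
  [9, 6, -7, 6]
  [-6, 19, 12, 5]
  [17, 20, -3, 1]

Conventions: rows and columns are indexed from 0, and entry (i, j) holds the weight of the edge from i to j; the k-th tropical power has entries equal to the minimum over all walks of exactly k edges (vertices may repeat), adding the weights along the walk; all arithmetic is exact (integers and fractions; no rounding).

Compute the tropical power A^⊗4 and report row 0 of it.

A^⊗2:
  [-15, 10, -8, -4]
  [-13, 12, -1, -2]
  [-5, 10, -15, -5]
  [-9, 16, -2, 2]
A^⊗3:
  [-14, 1, -24, -14]
  [-12, 3, -22, -12]
  [-21, 4, -14, -10]
  [-8, 7, -18, -8]
A^⊗4:
  [-30, -5, -23, -19]
  [-28, -3, -21, -17]
  [-20, -5, -30, -20]
  [-24, 1, -17, -13]
Answer: row 0 of A^⊗4 = [-30, -5, -23, -19]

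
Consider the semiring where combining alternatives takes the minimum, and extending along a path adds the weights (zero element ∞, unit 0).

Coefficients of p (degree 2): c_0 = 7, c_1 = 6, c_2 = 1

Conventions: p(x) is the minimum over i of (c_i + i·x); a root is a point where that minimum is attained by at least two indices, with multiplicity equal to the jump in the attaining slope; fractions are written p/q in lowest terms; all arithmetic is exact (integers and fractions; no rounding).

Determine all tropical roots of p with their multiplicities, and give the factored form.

hull edge (i=0, c=7) to (i=2, c=1): slope -3, span 2
Factored form: p(x) = 1 ⊗ (x ⊕ 3) ⊗ (x ⊕ 3)
Answer: roots = 3 (mult 2)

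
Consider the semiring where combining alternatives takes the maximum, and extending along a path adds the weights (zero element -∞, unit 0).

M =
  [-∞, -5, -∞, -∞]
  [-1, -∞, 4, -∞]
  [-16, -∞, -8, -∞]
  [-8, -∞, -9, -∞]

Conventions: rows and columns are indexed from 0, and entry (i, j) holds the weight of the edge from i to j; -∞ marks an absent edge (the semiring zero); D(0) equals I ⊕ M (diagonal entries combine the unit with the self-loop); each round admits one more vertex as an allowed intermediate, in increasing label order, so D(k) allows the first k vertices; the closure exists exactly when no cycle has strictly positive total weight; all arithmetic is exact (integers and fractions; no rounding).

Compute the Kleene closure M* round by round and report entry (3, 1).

D(0):
  [0, -5, -∞, -∞]
  [-1, 0, 4, -∞]
  [-16, -∞, 0, -∞]
  [-8, -∞, -9, 0]
D(1):
  [0, -5, -∞, -∞]
  [-1, 0, 4, -∞]
  [-16, -21, 0, -∞]
  [-8, -13, -9, 0]
D(2):
  [0, -5, -1, -∞]
  [-1, 0, 4, -∞]
  [-16, -21, 0, -∞]
  [-8, -13, -9, 0]
D(3):
  [0, -5, -1, -∞]
  [-1, 0, 4, -∞]
  [-16, -21, 0, -∞]
  [-8, -13, -9, 0]
D(4):
  [0, -5, -1, -∞]
  [-1, 0, 4, -∞]
  [-16, -21, 0, -∞]
  [-8, -13, -9, 0]
Answer: M*[3][1] = -13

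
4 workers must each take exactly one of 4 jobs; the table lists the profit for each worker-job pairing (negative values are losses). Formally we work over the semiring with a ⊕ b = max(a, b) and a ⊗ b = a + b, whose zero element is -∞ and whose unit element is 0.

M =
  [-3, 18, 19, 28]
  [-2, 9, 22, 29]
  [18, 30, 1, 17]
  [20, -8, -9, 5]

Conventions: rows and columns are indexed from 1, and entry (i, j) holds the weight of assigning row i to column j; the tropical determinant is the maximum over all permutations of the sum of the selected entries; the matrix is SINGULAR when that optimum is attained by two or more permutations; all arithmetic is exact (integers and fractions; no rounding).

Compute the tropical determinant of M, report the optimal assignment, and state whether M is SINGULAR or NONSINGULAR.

σ = (1, 2, 3, 4): (-3) + 9 + 1 + 5 = 12
σ = (1, 2, 4, 3): (-3) + 9 + 17 + (-9) = 14
σ = (1, 3, 2, 4): (-3) + 22 + 30 + 5 = 54
σ = (1, 3, 4, 2): (-3) + 22 + 17 + (-8) = 28
σ = (1, 4, 2, 3): (-3) + 29 + 30 + (-9) = 47
σ = (1, 4, 3, 2): (-3) + 29 + 1 + (-8) = 19
σ = (2, 1, 3, 4): 18 + (-2) + 1 + 5 = 22
σ = (2, 1, 4, 3): 18 + (-2) + 17 + (-9) = 24
σ = (2, 3, 1, 4): 18 + 22 + 18 + 5 = 63
σ = (2, 3, 4, 1): 18 + 22 + 17 + 20 = 77
σ = (2, 4, 1, 3): 18 + 29 + 18 + (-9) = 56
σ = (2, 4, 3, 1): 18 + 29 + 1 + 20 = 68
σ = (3, 1, 2, 4): 19 + (-2) + 30 + 5 = 52
σ = (3, 1, 4, 2): 19 + (-2) + 17 + (-8) = 26
σ = (3, 2, 1, 4): 19 + 9 + 18 + 5 = 51
σ = (3, 2, 4, 1): 19 + 9 + 17 + 20 = 65
σ = (3, 4, 1, 2): 19 + 29 + 18 + (-8) = 58
σ = (3, 4, 2, 1): 19 + 29 + 30 + 20 = 98
σ = (4, 1, 2, 3): 28 + (-2) + 30 + (-9) = 47
σ = (4, 1, 3, 2): 28 + (-2) + 1 + (-8) = 19
σ = (4, 2, 1, 3): 28 + 9 + 18 + (-9) = 46
σ = (4, 2, 3, 1): 28 + 9 + 1 + 20 = 58
σ = (4, 3, 1, 2): 28 + 22 + 18 + (-8) = 60
σ = (4, 3, 2, 1): 28 + 22 + 30 + 20 = 100
Optimal value attained by: σ = (4, 3, 2, 1).
Answer: det⊕(M) = 100; verdict: NONSINGULAR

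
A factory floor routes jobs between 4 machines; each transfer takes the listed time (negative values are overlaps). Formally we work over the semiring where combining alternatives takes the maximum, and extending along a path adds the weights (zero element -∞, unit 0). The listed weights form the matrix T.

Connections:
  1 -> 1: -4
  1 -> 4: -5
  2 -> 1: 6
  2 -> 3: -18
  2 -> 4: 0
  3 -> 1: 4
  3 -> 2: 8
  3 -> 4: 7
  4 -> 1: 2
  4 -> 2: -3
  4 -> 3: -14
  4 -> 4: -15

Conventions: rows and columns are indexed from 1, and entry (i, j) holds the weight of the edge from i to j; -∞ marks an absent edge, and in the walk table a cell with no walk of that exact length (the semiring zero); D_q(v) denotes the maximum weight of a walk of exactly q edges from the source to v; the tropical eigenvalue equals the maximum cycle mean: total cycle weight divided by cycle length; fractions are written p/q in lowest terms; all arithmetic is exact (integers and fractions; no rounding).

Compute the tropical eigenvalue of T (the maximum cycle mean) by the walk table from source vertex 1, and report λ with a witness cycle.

q=0: [0, -∞, -∞, -∞]
q=1: [-4, -∞, -∞, -5]
q=2: [-3, -8, -19, -9]
q=3: [-2, -11, -23, -8]
q=4: [-5, -11, -22, -7]
Optimal cycle mean attained by: cycle 1->4->2->1, total (-5) + (-3) + 6, length 3.
Answer: λ = -2/3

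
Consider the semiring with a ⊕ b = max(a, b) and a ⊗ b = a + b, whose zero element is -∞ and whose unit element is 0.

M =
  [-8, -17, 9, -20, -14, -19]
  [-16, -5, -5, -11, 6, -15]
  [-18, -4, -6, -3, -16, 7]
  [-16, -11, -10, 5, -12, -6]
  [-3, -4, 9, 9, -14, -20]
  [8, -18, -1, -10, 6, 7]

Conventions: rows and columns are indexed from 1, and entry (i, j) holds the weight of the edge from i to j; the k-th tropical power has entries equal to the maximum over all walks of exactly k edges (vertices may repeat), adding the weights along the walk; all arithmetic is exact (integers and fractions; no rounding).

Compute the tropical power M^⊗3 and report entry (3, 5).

M^⊗2:
  [-9, 5, 3, 6, -7, 16]
  [3, 2, 15, 15, 1, 2]
  [15, -9, 6, 2, 13, 14]
  [2, -6, -3, 10, 0, 1]
  [-7, 5, 6, 14, 2, 16]
  [15, 2, 17, 15, 13, 14]
M^⊗3:
  [24, 0, 15, 11, 22, 23]
  [10, 11, 12, 20, 8, 22]
  [22, 9, 24, 22, 20, 21]
  [9, -1, 11, 15, 7, 8]
  [24, 3, 15, 19, 22, 23]
  [22, 13, 24, 22, 20, 24]
Key observation: the optimum is the walk 3->6->6->5, with weight 7 + 7 + 6 = 20.
Optimal value attained by: walk 3->6->6->5.
Answer: (M^⊗3)[3][5] = 20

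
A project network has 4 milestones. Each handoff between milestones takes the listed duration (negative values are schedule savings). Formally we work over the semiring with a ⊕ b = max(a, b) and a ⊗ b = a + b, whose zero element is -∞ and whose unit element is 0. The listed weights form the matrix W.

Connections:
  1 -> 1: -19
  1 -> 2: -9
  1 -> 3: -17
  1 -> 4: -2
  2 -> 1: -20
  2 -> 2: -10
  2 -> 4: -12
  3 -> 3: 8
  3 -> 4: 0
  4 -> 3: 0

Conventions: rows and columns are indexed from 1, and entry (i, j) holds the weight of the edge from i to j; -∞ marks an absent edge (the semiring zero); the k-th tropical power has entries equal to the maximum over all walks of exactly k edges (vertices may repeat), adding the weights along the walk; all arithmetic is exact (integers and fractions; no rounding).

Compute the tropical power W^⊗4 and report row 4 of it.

W^⊗2:
  [-29, -19, -2, -17]
  [-30, -20, -12, -22]
  [-∞, -∞, 16, 8]
  [-∞, -∞, 8, 0]
W^⊗3:
  [-39, -29, 6, -2]
  [-40, -30, -4, -12]
  [-∞, -∞, 24, 16]
  [-∞, -∞, 16, 8]
W^⊗4:
  [-49, -39, 14, 6]
  [-50, -40, 4, -4]
  [-∞, -∞, 32, 24]
  [-∞, -∞, 24, 16]
Answer: row 4 of W^⊗4 = [-∞, -∞, 24, 16]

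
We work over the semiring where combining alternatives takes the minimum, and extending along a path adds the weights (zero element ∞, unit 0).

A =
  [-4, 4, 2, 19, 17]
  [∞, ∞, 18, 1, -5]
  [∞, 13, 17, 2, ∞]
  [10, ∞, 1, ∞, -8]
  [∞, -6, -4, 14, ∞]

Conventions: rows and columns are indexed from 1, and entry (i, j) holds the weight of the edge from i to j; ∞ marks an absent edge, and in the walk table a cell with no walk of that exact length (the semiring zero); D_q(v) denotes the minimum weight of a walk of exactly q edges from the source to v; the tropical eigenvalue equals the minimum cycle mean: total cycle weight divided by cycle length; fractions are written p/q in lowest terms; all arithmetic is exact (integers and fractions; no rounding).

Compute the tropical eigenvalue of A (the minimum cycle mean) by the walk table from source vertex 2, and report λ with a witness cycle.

q=0: [∞, 0, ∞, ∞, ∞]
q=1: [∞, ∞, 18, 1, -5]
q=2: [11, -11, -9, 9, -7]
q=3: [7, -13, -11, -10, -16]
q=4: [0, -22, -20, -12, -18]
q=5: [-4, -24, -22, -21, -27]
Optimal cycle mean attained by: cycle 2->5->2, total (-5) + (-6), length 2.
Answer: λ = -11/2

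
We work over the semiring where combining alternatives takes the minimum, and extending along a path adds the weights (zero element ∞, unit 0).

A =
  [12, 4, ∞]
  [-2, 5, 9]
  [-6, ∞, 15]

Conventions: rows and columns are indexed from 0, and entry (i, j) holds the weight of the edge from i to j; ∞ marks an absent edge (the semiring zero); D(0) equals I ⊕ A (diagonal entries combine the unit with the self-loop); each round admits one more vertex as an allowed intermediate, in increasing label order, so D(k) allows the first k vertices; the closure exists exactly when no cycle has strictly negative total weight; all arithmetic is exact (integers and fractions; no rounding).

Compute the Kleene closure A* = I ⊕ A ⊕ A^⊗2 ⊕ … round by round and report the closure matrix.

D(0):
  [0, 4, ∞]
  [-2, 0, 9]
  [-6, ∞, 0]
D(1):
  [0, 4, ∞]
  [-2, 0, 9]
  [-6, -2, 0]
D(2):
  [0, 4, 13]
  [-2, 0, 9]
  [-6, -2, 0]
D(3):
  [0, 4, 13]
  [-2, 0, 9]
  [-6, -2, 0]
Answer: A* = [[0, 4, 13], [-2, 0, 9], [-6, -2, 0]]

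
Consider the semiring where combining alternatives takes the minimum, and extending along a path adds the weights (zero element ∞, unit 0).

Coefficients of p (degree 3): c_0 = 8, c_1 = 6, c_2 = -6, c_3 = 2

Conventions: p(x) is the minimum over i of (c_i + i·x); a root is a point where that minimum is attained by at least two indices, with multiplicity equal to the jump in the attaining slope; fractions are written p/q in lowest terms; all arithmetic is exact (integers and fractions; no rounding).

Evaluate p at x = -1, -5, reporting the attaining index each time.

p(-1) = min(8+0·(-1)=8, 6+1·(-1)=5, -6+2·(-1)=-8, 2+3·(-1)=-1) = -8 (attained by i=2)
p(-5) = min(8+0·(-5)=8, 6+1·(-5)=1, -6+2·(-5)=-16, 2+3·(-5)=-13) = -16 (attained by i=2)
Answer: p(-1) = -8; p(-5) = -16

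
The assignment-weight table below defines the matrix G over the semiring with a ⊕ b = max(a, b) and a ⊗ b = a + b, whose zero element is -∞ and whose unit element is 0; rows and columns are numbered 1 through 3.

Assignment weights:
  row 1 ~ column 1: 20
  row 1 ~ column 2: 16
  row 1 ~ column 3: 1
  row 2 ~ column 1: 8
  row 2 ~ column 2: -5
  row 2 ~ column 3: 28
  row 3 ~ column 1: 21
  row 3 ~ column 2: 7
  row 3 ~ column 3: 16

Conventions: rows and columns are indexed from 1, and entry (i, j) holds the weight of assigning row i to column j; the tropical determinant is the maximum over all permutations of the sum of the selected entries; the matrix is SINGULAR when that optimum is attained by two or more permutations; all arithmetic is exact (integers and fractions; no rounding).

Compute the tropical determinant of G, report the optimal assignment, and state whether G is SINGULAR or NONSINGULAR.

σ = (1, 2, 3): 20 + (-5) + 16 = 31
σ = (1, 3, 2): 20 + 28 + 7 = 55
σ = (2, 1, 3): 16 + 8 + 16 = 40
σ = (2, 3, 1): 16 + 28 + 21 = 65
σ = (3, 1, 2): 1 + 8 + 7 = 16
σ = (3, 2, 1): 1 + (-5) + 21 = 17
Optimal value attained by: σ = (2, 3, 1).
Answer: det⊕(G) = 65; verdict: NONSINGULAR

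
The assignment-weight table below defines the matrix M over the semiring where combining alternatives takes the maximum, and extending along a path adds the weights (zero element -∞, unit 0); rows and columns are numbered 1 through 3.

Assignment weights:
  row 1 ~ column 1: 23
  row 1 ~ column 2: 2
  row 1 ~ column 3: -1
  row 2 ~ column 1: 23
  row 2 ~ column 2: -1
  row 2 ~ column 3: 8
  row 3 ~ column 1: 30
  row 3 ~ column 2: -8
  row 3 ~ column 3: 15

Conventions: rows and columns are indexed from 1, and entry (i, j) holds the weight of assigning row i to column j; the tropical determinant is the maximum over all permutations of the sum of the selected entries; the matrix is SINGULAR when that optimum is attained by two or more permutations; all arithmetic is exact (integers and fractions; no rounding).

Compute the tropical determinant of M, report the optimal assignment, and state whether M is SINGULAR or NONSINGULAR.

σ = (1, 2, 3): 23 + (-1) + 15 = 37
σ = (1, 3, 2): 23 + 8 + (-8) = 23
σ = (2, 1, 3): 2 + 23 + 15 = 40
σ = (2, 3, 1): 2 + 8 + 30 = 40
σ = (3, 1, 2): (-1) + 23 + (-8) = 14
σ = (3, 2, 1): (-1) + (-1) + 30 = 28
Optimal value attained by: σ = (2, 1, 3).
Answer: det⊕(M) = 40; verdict: SINGULAR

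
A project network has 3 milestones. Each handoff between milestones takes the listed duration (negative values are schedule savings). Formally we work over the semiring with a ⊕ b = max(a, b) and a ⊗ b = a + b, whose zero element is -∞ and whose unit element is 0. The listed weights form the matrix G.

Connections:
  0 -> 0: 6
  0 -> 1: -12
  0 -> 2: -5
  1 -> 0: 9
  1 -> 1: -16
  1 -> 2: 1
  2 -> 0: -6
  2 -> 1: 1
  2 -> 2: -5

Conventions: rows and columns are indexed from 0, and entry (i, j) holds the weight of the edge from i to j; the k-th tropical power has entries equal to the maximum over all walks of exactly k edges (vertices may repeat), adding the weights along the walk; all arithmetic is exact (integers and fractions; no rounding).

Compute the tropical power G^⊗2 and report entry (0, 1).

G^⊗2:
  [12, -4, 1]
  [15, 2, 4]
  [10, -4, 2]
Key observation: the optimum is the walk 0->2->1, with weight (-5) + 1 = -4.
Optimal value attained by: walk 0->2->1.
Answer: (G^⊗2)[0][1] = -4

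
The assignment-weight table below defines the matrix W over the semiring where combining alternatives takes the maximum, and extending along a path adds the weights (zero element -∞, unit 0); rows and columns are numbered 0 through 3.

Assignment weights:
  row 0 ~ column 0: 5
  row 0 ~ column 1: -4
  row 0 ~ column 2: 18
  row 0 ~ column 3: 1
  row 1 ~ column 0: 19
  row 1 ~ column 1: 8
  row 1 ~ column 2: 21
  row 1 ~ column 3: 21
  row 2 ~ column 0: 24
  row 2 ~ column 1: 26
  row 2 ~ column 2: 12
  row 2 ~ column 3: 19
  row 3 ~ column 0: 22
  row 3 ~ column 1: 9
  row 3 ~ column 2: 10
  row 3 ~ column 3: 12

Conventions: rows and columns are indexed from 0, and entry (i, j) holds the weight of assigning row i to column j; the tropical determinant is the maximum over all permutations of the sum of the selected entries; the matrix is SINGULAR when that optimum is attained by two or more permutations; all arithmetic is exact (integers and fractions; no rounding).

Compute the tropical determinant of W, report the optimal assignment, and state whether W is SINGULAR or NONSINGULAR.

σ = (0, 1, 2, 3): 5 + 8 + 12 + 12 = 37
σ = (0, 1, 3, 2): 5 + 8 + 19 + 10 = 42
σ = (0, 2, 1, 3): 5 + 21 + 26 + 12 = 64
σ = (0, 2, 3, 1): 5 + 21 + 19 + 9 = 54
σ = (0, 3, 1, 2): 5 + 21 + 26 + 10 = 62
σ = (0, 3, 2, 1): 5 + 21 + 12 + 9 = 47
σ = (1, 0, 2, 3): (-4) + 19 + 12 + 12 = 39
σ = (1, 0, 3, 2): (-4) + 19 + 19 + 10 = 44
σ = (1, 2, 0, 3): (-4) + 21 + 24 + 12 = 53
σ = (1, 2, 3, 0): (-4) + 21 + 19 + 22 = 58
σ = (1, 3, 0, 2): (-4) + 21 + 24 + 10 = 51
σ = (1, 3, 2, 0): (-4) + 21 + 12 + 22 = 51
σ = (2, 0, 1, 3): 18 + 19 + 26 + 12 = 75
σ = (2, 0, 3, 1): 18 + 19 + 19 + 9 = 65
σ = (2, 1, 0, 3): 18 + 8 + 24 + 12 = 62
σ = (2, 1, 3, 0): 18 + 8 + 19 + 22 = 67
σ = (2, 3, 0, 1): 18 + 21 + 24 + 9 = 72
σ = (2, 3, 1, 0): 18 + 21 + 26 + 22 = 87
σ = (3, 0, 1, 2): 1 + 19 + 26 + 10 = 56
σ = (3, 0, 2, 1): 1 + 19 + 12 + 9 = 41
σ = (3, 1, 0, 2): 1 + 8 + 24 + 10 = 43
σ = (3, 1, 2, 0): 1 + 8 + 12 + 22 = 43
σ = (3, 2, 0, 1): 1 + 21 + 24 + 9 = 55
σ = (3, 2, 1, 0): 1 + 21 + 26 + 22 = 70
Optimal value attained by: σ = (2, 3, 1, 0).
Answer: det⊕(W) = 87; verdict: NONSINGULAR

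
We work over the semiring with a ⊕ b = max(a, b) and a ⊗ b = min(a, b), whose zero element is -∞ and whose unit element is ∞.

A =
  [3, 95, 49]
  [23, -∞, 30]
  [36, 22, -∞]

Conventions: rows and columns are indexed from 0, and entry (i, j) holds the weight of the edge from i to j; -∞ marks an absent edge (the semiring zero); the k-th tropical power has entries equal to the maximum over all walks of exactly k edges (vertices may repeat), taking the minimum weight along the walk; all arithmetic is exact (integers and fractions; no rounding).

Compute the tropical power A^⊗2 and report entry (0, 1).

A^⊗2:
  [36, 22, 30]
  [30, 23, 23]
  [22, 36, 36]
Key observation: the optimum is the walk 0->2->1, with weight 49 min 22 = 22.
Optimal value attained by: walk 0->2->1.
Answer: (A^⊗2)[0][1] = 22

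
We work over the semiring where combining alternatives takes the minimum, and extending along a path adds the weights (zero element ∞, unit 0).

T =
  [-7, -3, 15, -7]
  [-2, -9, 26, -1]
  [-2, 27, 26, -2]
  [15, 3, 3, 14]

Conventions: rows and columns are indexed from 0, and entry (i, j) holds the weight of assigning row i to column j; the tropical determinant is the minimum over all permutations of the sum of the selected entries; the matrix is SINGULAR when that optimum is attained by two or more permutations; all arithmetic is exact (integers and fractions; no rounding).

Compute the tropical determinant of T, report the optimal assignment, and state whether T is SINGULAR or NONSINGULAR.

σ = (0, 1, 2, 3): (-7) + (-9) + 26 + 14 = 24
σ = (0, 1, 3, 2): (-7) + (-9) + (-2) + 3 = -15
σ = (0, 2, 1, 3): (-7) + 26 + 27 + 14 = 60
σ = (0, 2, 3, 1): (-7) + 26 + (-2) + 3 = 20
σ = (0, 3, 1, 2): (-7) + (-1) + 27 + 3 = 22
σ = (0, 3, 2, 1): (-7) + (-1) + 26 + 3 = 21
σ = (1, 0, 2, 3): (-3) + (-2) + 26 + 14 = 35
σ = (1, 0, 3, 2): (-3) + (-2) + (-2) + 3 = -4
σ = (1, 2, 0, 3): (-3) + 26 + (-2) + 14 = 35
σ = (1, 2, 3, 0): (-3) + 26 + (-2) + 15 = 36
σ = (1, 3, 0, 2): (-3) + (-1) + (-2) + 3 = -3
σ = (1, 3, 2, 0): (-3) + (-1) + 26 + 15 = 37
σ = (2, 0, 1, 3): 15 + (-2) + 27 + 14 = 54
σ = (2, 0, 3, 1): 15 + (-2) + (-2) + 3 = 14
σ = (2, 1, 0, 3): 15 + (-9) + (-2) + 14 = 18
σ = (2, 1, 3, 0): 15 + (-9) + (-2) + 15 = 19
σ = (2, 3, 0, 1): 15 + (-1) + (-2) + 3 = 15
σ = (2, 3, 1, 0): 15 + (-1) + 27 + 15 = 56
σ = (3, 0, 1, 2): (-7) + (-2) + 27 + 3 = 21
σ = (3, 0, 2, 1): (-7) + (-2) + 26 + 3 = 20
σ = (3, 1, 0, 2): (-7) + (-9) + (-2) + 3 = -15
σ = (3, 1, 2, 0): (-7) + (-9) + 26 + 15 = 25
σ = (3, 2, 0, 1): (-7) + 26 + (-2) + 3 = 20
σ = (3, 2, 1, 0): (-7) + 26 + 27 + 15 = 61
Optimal value attained by: σ = (0, 1, 3, 2).
Answer: det⊕(T) = -15; verdict: SINGULAR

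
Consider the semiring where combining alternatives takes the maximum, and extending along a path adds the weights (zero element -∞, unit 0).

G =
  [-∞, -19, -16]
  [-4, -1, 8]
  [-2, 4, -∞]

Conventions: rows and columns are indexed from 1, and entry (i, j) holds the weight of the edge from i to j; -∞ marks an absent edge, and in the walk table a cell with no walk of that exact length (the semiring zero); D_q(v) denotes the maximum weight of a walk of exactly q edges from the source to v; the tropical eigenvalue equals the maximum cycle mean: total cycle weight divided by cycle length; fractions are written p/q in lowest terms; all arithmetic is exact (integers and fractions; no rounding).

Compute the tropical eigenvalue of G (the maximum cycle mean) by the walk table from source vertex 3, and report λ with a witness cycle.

q=0: [-∞, -∞, 0]
q=1: [-2, 4, -∞]
q=2: [0, 3, 12]
q=3: [10, 16, 11]
Optimal cycle mean attained by: cycle 2->3->2, total 8 + 4, length 2.
Answer: λ = 6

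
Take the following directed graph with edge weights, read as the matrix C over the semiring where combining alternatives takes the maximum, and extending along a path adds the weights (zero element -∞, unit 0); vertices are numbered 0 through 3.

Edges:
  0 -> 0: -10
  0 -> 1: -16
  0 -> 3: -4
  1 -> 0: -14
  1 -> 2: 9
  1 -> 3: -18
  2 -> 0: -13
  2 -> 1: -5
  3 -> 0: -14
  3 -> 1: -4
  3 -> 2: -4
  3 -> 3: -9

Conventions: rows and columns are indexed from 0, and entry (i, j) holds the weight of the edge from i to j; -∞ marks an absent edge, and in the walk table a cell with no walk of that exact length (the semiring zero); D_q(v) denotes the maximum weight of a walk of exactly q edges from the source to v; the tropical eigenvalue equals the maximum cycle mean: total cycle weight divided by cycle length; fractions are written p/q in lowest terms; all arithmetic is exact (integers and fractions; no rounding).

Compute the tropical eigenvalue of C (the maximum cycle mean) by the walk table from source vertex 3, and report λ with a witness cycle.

q=0: [-∞, -∞, -∞, 0]
q=1: [-14, -4, -4, -9]
q=2: [-17, -9, 5, -18]
q=3: [-8, 0, 0, -21]
q=4: [-13, -5, 9, -12]
Optimal cycle mean attained by: cycle 1->2->1, total 9 + (-5), length 2.
Answer: λ = 2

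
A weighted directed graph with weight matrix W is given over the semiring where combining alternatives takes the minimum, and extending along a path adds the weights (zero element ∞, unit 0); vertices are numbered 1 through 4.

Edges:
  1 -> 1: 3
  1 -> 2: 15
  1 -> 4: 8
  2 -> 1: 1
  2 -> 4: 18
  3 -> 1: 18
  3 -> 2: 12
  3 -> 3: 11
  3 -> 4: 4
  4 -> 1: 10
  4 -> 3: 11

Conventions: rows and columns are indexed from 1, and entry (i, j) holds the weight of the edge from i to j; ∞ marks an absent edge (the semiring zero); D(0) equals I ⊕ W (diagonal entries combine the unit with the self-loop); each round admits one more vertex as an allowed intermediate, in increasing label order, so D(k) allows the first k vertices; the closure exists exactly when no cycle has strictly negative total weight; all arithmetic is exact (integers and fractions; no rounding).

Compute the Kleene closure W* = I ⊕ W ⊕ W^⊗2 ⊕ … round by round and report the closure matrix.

D(0):
  [0, 15, ∞, 8]
  [1, 0, ∞, 18]
  [18, 12, 0, 4]
  [10, ∞, 11, 0]
D(1):
  [0, 15, ∞, 8]
  [1, 0, ∞, 9]
  [18, 12, 0, 4]
  [10, 25, 11, 0]
D(2):
  [0, 15, ∞, 8]
  [1, 0, ∞, 9]
  [13, 12, 0, 4]
  [10, 25, 11, 0]
D(3):
  [0, 15, ∞, 8]
  [1, 0, ∞, 9]
  [13, 12, 0, 4]
  [10, 23, 11, 0]
D(4):
  [0, 15, 19, 8]
  [1, 0, 20, 9]
  [13, 12, 0, 4]
  [10, 23, 11, 0]
Answer: W* = [[0, 15, 19, 8], [1, 0, 20, 9], [13, 12, 0, 4], [10, 23, 11, 0]]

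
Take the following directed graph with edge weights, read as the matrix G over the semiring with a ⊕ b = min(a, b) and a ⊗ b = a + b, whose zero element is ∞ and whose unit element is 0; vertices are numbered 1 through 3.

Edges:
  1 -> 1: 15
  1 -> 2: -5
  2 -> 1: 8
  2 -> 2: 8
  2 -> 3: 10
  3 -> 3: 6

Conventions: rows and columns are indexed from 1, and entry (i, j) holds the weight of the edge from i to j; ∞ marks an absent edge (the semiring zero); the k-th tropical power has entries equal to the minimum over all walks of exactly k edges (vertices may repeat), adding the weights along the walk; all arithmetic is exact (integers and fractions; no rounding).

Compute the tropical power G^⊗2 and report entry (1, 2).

G^⊗2:
  [3, 3, 5]
  [16, 3, 16]
  [∞, ∞, 12]
Key observation: the optimum is the walk 1->2->2, with weight (-5) + 8 = 3.
Optimal value attained by: walk 1->2->2.
Answer: (G^⊗2)[1][2] = 3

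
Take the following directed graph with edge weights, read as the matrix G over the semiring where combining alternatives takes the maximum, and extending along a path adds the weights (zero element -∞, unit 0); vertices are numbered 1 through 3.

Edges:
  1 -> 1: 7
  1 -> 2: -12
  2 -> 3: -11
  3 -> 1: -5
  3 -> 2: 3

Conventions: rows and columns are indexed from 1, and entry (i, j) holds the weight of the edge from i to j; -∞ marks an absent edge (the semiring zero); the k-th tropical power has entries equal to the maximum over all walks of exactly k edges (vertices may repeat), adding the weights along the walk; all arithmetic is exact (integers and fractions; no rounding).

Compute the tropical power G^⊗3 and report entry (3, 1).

G^⊗2:
  [14, -5, -23]
  [-16, -8, -∞]
  [2, -17, -8]
G^⊗3:
  [21, 2, -16]
  [-9, -28, -19]
  [9, -5, -28]
Key observation: the optimum is the walk 3->1->1->1, with weight (-5) + 7 + 7 = 9.
Optimal value attained by: walk 3->1->1->1.
Answer: (G^⊗3)[3][1] = 9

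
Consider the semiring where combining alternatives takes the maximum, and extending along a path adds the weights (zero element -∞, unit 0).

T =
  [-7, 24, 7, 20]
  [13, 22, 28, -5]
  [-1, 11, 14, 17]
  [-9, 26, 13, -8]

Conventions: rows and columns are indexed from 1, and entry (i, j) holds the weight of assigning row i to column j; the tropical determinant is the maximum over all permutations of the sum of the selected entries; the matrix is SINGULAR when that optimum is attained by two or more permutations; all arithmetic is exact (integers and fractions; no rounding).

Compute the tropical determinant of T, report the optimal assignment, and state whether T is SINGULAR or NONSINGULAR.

σ = (1, 2, 3, 4): (-7) + 22 + 14 + (-8) = 21
σ = (1, 2, 4, 3): (-7) + 22 + 17 + 13 = 45
σ = (1, 3, 2, 4): (-7) + 28 + 11 + (-8) = 24
σ = (1, 3, 4, 2): (-7) + 28 + 17 + 26 = 64
σ = (1, 4, 2, 3): (-7) + (-5) + 11 + 13 = 12
σ = (1, 4, 3, 2): (-7) + (-5) + 14 + 26 = 28
σ = (2, 1, 3, 4): 24 + 13 + 14 + (-8) = 43
σ = (2, 1, 4, 3): 24 + 13 + 17 + 13 = 67
σ = (2, 3, 1, 4): 24 + 28 + (-1) + (-8) = 43
σ = (2, 3, 4, 1): 24 + 28 + 17 + (-9) = 60
σ = (2, 4, 1, 3): 24 + (-5) + (-1) + 13 = 31
σ = (2, 4, 3, 1): 24 + (-5) + 14 + (-9) = 24
σ = (3, 1, 2, 4): 7 + 13 + 11 + (-8) = 23
σ = (3, 1, 4, 2): 7 + 13 + 17 + 26 = 63
σ = (3, 2, 1, 4): 7 + 22 + (-1) + (-8) = 20
σ = (3, 2, 4, 1): 7 + 22 + 17 + (-9) = 37
σ = (3, 4, 1, 2): 7 + (-5) + (-1) + 26 = 27
σ = (3, 4, 2, 1): 7 + (-5) + 11 + (-9) = 4
σ = (4, 1, 2, 3): 20 + 13 + 11 + 13 = 57
σ = (4, 1, 3, 2): 20 + 13 + 14 + 26 = 73
σ = (4, 2, 1, 3): 20 + 22 + (-1) + 13 = 54
σ = (4, 2, 3, 1): 20 + 22 + 14 + (-9) = 47
σ = (4, 3, 1, 2): 20 + 28 + (-1) + 26 = 73
σ = (4, 3, 2, 1): 20 + 28 + 11 + (-9) = 50
Optimal value attained by: σ = (4, 1, 3, 2).
Answer: det⊕(T) = 73; verdict: SINGULAR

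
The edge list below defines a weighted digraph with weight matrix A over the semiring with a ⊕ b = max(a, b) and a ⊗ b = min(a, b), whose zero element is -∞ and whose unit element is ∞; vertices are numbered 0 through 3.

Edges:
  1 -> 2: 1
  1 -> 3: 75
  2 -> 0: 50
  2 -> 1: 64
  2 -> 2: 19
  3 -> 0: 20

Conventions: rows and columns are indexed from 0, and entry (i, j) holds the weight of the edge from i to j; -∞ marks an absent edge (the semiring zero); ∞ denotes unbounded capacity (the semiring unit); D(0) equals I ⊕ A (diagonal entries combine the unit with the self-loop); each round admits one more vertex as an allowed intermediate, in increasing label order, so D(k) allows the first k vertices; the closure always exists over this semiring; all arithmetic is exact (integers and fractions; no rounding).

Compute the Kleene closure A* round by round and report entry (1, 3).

D(0):
  [∞, -∞, -∞, -∞]
  [-∞, ∞, 1, 75]
  [50, 64, ∞, -∞]
  [20, -∞, -∞, ∞]
D(1):
  [∞, -∞, -∞, -∞]
  [-∞, ∞, 1, 75]
  [50, 64, ∞, -∞]
  [20, -∞, -∞, ∞]
D(2):
  [∞, -∞, -∞, -∞]
  [-∞, ∞, 1, 75]
  [50, 64, ∞, 64]
  [20, -∞, -∞, ∞]
D(3):
  [∞, -∞, -∞, -∞]
  [1, ∞, 1, 75]
  [50, 64, ∞, 64]
  [20, -∞, -∞, ∞]
D(4):
  [∞, -∞, -∞, -∞]
  [20, ∞, 1, 75]
  [50, 64, ∞, 64]
  [20, -∞, -∞, ∞]
Answer: A*[1][3] = 75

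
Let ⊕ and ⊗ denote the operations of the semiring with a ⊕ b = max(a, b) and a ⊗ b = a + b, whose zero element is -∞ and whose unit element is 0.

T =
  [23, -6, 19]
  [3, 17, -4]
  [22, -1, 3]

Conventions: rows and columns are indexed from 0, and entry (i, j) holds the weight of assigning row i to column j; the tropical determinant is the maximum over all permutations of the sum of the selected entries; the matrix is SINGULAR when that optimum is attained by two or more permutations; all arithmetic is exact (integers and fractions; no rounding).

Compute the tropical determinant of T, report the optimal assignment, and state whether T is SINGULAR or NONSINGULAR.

σ = (0, 1, 2): 23 + 17 + 3 = 43
σ = (0, 2, 1): 23 + (-4) + (-1) = 18
σ = (1, 0, 2): (-6) + 3 + 3 = 0
σ = (1, 2, 0): (-6) + (-4) + 22 = 12
σ = (2, 0, 1): 19 + 3 + (-1) = 21
σ = (2, 1, 0): 19 + 17 + 22 = 58
Optimal value attained by: σ = (2, 1, 0).
Answer: det⊕(T) = 58; verdict: NONSINGULAR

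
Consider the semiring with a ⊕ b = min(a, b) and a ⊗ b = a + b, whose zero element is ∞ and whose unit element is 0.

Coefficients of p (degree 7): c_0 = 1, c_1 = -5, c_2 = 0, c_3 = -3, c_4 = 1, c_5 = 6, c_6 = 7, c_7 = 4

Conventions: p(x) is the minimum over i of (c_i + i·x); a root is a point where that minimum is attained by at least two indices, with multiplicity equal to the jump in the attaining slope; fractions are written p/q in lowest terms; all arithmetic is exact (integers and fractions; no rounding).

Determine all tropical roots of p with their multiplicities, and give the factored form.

hull edge (i=0, c=1) to (i=1, c=-5): slope -6, span 1
hull edge (i=1, c=-5) to (i=3, c=-3): slope 1, span 2
hull edge (i=3, c=-3) to (i=7, c=4): slope 7/4, span 4
Factored form: p(x) = 4 ⊗ (x ⊕ (-7/4)) ⊗ (x ⊕ (-7/4)) ⊗ (x ⊕ (-7/4)) ⊗ (x ⊕ (-7/4)) ⊗ (x ⊕ (-1)) ⊗ (x ⊕ (-1)) ⊗ (x ⊕ 6)
Answer: roots = -7/4 (mult 4), -1 (mult 2), 6 (mult 1)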